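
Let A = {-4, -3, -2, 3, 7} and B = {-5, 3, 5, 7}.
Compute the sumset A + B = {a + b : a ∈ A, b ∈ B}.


A + B = {a + b : a ∈ A, b ∈ B}.
Enumerate all |A|·|B| = 5·4 = 20 pairs (a, b) and collect distinct sums.
a = -4: -4+-5=-9, -4+3=-1, -4+5=1, -4+7=3
a = -3: -3+-5=-8, -3+3=0, -3+5=2, -3+7=4
a = -2: -2+-5=-7, -2+3=1, -2+5=3, -2+7=5
a = 3: 3+-5=-2, 3+3=6, 3+5=8, 3+7=10
a = 7: 7+-5=2, 7+3=10, 7+5=12, 7+7=14
Collecting distinct sums: A + B = {-9, -8, -7, -2, -1, 0, 1, 2, 3, 4, 5, 6, 8, 10, 12, 14}
|A + B| = 16

A + B = {-9, -8, -7, -2, -1, 0, 1, 2, 3, 4, 5, 6, 8, 10, 12, 14}


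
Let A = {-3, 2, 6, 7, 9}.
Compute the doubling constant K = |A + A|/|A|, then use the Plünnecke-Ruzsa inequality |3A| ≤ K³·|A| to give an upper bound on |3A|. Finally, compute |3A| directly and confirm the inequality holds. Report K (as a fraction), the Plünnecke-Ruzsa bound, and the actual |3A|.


|A| = 5.
Step 1: Compute A + A by enumerating all 25 pairs.
A + A = {-6, -1, 3, 4, 6, 8, 9, 11, 12, 13, 14, 15, 16, 18}, so |A + A| = 14.
Step 2: Doubling constant K = |A + A|/|A| = 14/5 = 14/5 ≈ 2.8000.
Step 3: Plünnecke-Ruzsa gives |3A| ≤ K³·|A| = (2.8000)³ · 5 ≈ 109.7600.
Step 4: Compute 3A = A + A + A directly by enumerating all triples (a,b,c) ∈ A³; |3A| = 26.
Step 5: Check 26 ≤ 109.7600? Yes ✓.

K = 14/5, Plünnecke-Ruzsa bound K³|A| ≈ 109.7600, |3A| = 26, inequality holds.


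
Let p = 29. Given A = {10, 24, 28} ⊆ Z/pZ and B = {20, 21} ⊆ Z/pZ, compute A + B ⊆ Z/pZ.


Work in Z/29Z: reduce every sum a + b modulo 29.
Enumerate all 6 pairs:
a = 10: 10+20=1, 10+21=2
a = 24: 24+20=15, 24+21=16
a = 28: 28+20=19, 28+21=20
Distinct residues collected: {1, 2, 15, 16, 19, 20}
|A + B| = 6 (out of 29 total residues).

A + B = {1, 2, 15, 16, 19, 20}


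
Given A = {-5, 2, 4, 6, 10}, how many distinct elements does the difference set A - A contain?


A - A = {a - a' : a, a' ∈ A}; |A| = 5.
Bounds: 2|A|-1 ≤ |A - A| ≤ |A|² - |A| + 1, i.e. 9 ≤ |A - A| ≤ 21.
Note: 0 ∈ A - A always (from a - a). The set is symmetric: if d ∈ A - A then -d ∈ A - A.
Enumerate nonzero differences d = a - a' with a > a' (then include -d):
Positive differences: {2, 4, 6, 7, 8, 9, 11, 15}
Full difference set: {0} ∪ (positive diffs) ∪ (negative diffs).
|A - A| = 1 + 2·8 = 17 (matches direct enumeration: 17).

|A - A| = 17


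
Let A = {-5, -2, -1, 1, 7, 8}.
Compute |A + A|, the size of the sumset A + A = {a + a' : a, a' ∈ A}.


A + A = {a + a' : a, a' ∈ A}; |A| = 6.
General bounds: 2|A| - 1 ≤ |A + A| ≤ |A|(|A|+1)/2, i.e. 11 ≤ |A + A| ≤ 21.
Lower bound 2|A|-1 is attained iff A is an arithmetic progression.
Enumerate sums a + a' for a ≤ a' (symmetric, so this suffices):
a = -5: -5+-5=-10, -5+-2=-7, -5+-1=-6, -5+1=-4, -5+7=2, -5+8=3
a = -2: -2+-2=-4, -2+-1=-3, -2+1=-1, -2+7=5, -2+8=6
a = -1: -1+-1=-2, -1+1=0, -1+7=6, -1+8=7
a = 1: 1+1=2, 1+7=8, 1+8=9
a = 7: 7+7=14, 7+8=15
a = 8: 8+8=16
Distinct sums: {-10, -7, -6, -4, -3, -2, -1, 0, 2, 3, 5, 6, 7, 8, 9, 14, 15, 16}
|A + A| = 18

|A + A| = 18


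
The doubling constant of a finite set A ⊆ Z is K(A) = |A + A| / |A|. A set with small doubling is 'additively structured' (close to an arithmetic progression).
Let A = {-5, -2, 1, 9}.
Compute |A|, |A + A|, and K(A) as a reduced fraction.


|A| = 4.
Compute A + A by enumerating all 16 pairs.
A + A = {-10, -7, -4, -1, 2, 4, 7, 10, 18}, so |A + A| = 9.
K = |A + A| / |A| = 9/4 (already in lowest terms) ≈ 2.2500.
Reference: AP of size 4 gives K = 7/4 ≈ 1.7500; a fully generic set of size 4 gives K ≈ 2.5000.

|A| = 4, |A + A| = 9, K = 9/4.


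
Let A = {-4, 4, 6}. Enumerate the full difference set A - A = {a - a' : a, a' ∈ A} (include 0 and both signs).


A - A = {a - a' : a, a' ∈ A}.
Compute a - a' for each ordered pair (a, a'):
a = -4: -4--4=0, -4-4=-8, -4-6=-10
a = 4: 4--4=8, 4-4=0, 4-6=-2
a = 6: 6--4=10, 6-4=2, 6-6=0
Collecting distinct values (and noting 0 appears from a-a):
A - A = {-10, -8, -2, 0, 2, 8, 10}
|A - A| = 7

A - A = {-10, -8, -2, 0, 2, 8, 10}


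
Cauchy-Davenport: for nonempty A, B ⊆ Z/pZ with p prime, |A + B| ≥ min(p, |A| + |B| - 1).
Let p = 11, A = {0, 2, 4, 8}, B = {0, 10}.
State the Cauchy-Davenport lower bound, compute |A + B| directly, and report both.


Cauchy-Davenport: |A + B| ≥ min(p, |A| + |B| - 1) for A, B nonempty in Z/pZ.
|A| = 4, |B| = 2, p = 11.
CD lower bound = min(11, 4 + 2 - 1) = min(11, 5) = 5.
Compute A + B mod 11 directly:
a = 0: 0+0=0, 0+10=10
a = 2: 2+0=2, 2+10=1
a = 4: 4+0=4, 4+10=3
a = 8: 8+0=8, 8+10=7
A + B = {0, 1, 2, 3, 4, 7, 8, 10}, so |A + B| = 8.
Verify: 8 ≥ 5? Yes ✓.

CD lower bound = 5, actual |A + B| = 8.


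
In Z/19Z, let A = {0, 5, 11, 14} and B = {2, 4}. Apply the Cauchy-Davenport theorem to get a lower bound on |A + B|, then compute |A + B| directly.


Cauchy-Davenport: |A + B| ≥ min(p, |A| + |B| - 1) for A, B nonempty in Z/pZ.
|A| = 4, |B| = 2, p = 19.
CD lower bound = min(19, 4 + 2 - 1) = min(19, 5) = 5.
Compute A + B mod 19 directly:
a = 0: 0+2=2, 0+4=4
a = 5: 5+2=7, 5+4=9
a = 11: 11+2=13, 11+4=15
a = 14: 14+2=16, 14+4=18
A + B = {2, 4, 7, 9, 13, 15, 16, 18}, so |A + B| = 8.
Verify: 8 ≥ 5? Yes ✓.

CD lower bound = 5, actual |A + B| = 8.


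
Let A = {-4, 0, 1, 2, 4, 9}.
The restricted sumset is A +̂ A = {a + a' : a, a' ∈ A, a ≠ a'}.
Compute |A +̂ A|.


Restricted sumset: A +̂ A = {a + a' : a ∈ A, a' ∈ A, a ≠ a'}.
Equivalently, take A + A and drop any sum 2a that is achievable ONLY as a + a for a ∈ A (i.e. sums representable only with equal summands).
Enumerate pairs (a, a') with a < a' (symmetric, so each unordered pair gives one sum; this covers all a ≠ a'):
  -4 + 0 = -4
  -4 + 1 = -3
  -4 + 2 = -2
  -4 + 4 = 0
  -4 + 9 = 5
  0 + 1 = 1
  0 + 2 = 2
  0 + 4 = 4
  0 + 9 = 9
  1 + 2 = 3
  1 + 4 = 5
  1 + 9 = 10
  2 + 4 = 6
  2 + 9 = 11
  4 + 9 = 13
Collected distinct sums: {-4, -3, -2, 0, 1, 2, 3, 4, 5, 6, 9, 10, 11, 13}
|A +̂ A| = 14
(Reference bound: |A +̂ A| ≥ 2|A| - 3 for |A| ≥ 2, with |A| = 6 giving ≥ 9.)

|A +̂ A| = 14


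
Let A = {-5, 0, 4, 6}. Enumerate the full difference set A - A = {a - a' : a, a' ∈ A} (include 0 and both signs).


A - A = {a - a' : a, a' ∈ A}.
Compute a - a' for each ordered pair (a, a'):
a = -5: -5--5=0, -5-0=-5, -5-4=-9, -5-6=-11
a = 0: 0--5=5, 0-0=0, 0-4=-4, 0-6=-6
a = 4: 4--5=9, 4-0=4, 4-4=0, 4-6=-2
a = 6: 6--5=11, 6-0=6, 6-4=2, 6-6=0
Collecting distinct values (and noting 0 appears from a-a):
A - A = {-11, -9, -6, -5, -4, -2, 0, 2, 4, 5, 6, 9, 11}
|A - A| = 13

A - A = {-11, -9, -6, -5, -4, -2, 0, 2, 4, 5, 6, 9, 11}


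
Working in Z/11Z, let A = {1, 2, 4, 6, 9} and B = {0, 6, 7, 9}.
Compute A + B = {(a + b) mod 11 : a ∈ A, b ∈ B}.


Work in Z/11Z: reduce every sum a + b modulo 11.
Enumerate all 20 pairs:
a = 1: 1+0=1, 1+6=7, 1+7=8, 1+9=10
a = 2: 2+0=2, 2+6=8, 2+7=9, 2+9=0
a = 4: 4+0=4, 4+6=10, 4+7=0, 4+9=2
a = 6: 6+0=6, 6+6=1, 6+7=2, 6+9=4
a = 9: 9+0=9, 9+6=4, 9+7=5, 9+9=7
Distinct residues collected: {0, 1, 2, 4, 5, 6, 7, 8, 9, 10}
|A + B| = 10 (out of 11 total residues).

A + B = {0, 1, 2, 4, 5, 6, 7, 8, 9, 10}


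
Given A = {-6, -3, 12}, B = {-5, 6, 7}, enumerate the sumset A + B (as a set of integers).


A + B = {a + b : a ∈ A, b ∈ B}.
Enumerate all |A|·|B| = 3·3 = 9 pairs (a, b) and collect distinct sums.
a = -6: -6+-5=-11, -6+6=0, -6+7=1
a = -3: -3+-5=-8, -3+6=3, -3+7=4
a = 12: 12+-5=7, 12+6=18, 12+7=19
Collecting distinct sums: A + B = {-11, -8, 0, 1, 3, 4, 7, 18, 19}
|A + B| = 9

A + B = {-11, -8, 0, 1, 3, 4, 7, 18, 19}


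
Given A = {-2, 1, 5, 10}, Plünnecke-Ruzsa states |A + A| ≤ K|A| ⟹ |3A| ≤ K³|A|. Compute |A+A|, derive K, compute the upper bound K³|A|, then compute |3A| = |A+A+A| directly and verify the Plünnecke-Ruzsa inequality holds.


|A| = 4.
Step 1: Compute A + A by enumerating all 16 pairs.
A + A = {-4, -1, 2, 3, 6, 8, 10, 11, 15, 20}, so |A + A| = 10.
Step 2: Doubling constant K = |A + A|/|A| = 10/4 = 10/4 ≈ 2.5000.
Step 3: Plünnecke-Ruzsa gives |3A| ≤ K³·|A| = (2.5000)³ · 4 ≈ 62.5000.
Step 4: Compute 3A = A + A + A directly by enumerating all triples (a,b,c) ∈ A³; |3A| = 20.
Step 5: Check 20 ≤ 62.5000? Yes ✓.

K = 10/4, Plünnecke-Ruzsa bound K³|A| ≈ 62.5000, |3A| = 20, inequality holds.


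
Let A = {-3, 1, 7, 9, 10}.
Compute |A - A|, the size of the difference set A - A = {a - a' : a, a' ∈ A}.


A - A = {a - a' : a, a' ∈ A}; |A| = 5.
Bounds: 2|A|-1 ≤ |A - A| ≤ |A|² - |A| + 1, i.e. 9 ≤ |A - A| ≤ 21.
Note: 0 ∈ A - A always (from a - a). The set is symmetric: if d ∈ A - A then -d ∈ A - A.
Enumerate nonzero differences d = a - a' with a > a' (then include -d):
Positive differences: {1, 2, 3, 4, 6, 8, 9, 10, 12, 13}
Full difference set: {0} ∪ (positive diffs) ∪ (negative diffs).
|A - A| = 1 + 2·10 = 21 (matches direct enumeration: 21).

|A - A| = 21


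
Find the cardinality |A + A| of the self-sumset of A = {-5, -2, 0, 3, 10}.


A + A = {a + a' : a, a' ∈ A}; |A| = 5.
General bounds: 2|A| - 1 ≤ |A + A| ≤ |A|(|A|+1)/2, i.e. 9 ≤ |A + A| ≤ 15.
Lower bound 2|A|-1 is attained iff A is an arithmetic progression.
Enumerate sums a + a' for a ≤ a' (symmetric, so this suffices):
a = -5: -5+-5=-10, -5+-2=-7, -5+0=-5, -5+3=-2, -5+10=5
a = -2: -2+-2=-4, -2+0=-2, -2+3=1, -2+10=8
a = 0: 0+0=0, 0+3=3, 0+10=10
a = 3: 3+3=6, 3+10=13
a = 10: 10+10=20
Distinct sums: {-10, -7, -5, -4, -2, 0, 1, 3, 5, 6, 8, 10, 13, 20}
|A + A| = 14

|A + A| = 14


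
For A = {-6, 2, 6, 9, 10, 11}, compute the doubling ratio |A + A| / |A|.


|A| = 6.
Compute A + A by enumerating all 36 pairs.
A + A = {-12, -4, 0, 3, 4, 5, 8, 11, 12, 13, 15, 16, 17, 18, 19, 20, 21, 22}, so |A + A| = 18.
K = |A + A| / |A| = 18/6 = 3/1 ≈ 3.0000.
Reference: AP of size 6 gives K = 11/6 ≈ 1.8333; a fully generic set of size 6 gives K ≈ 3.5000.

|A| = 6, |A + A| = 18, K = 18/6 = 3/1.


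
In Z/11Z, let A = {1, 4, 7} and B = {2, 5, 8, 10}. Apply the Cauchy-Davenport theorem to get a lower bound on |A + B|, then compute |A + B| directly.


Cauchy-Davenport: |A + B| ≥ min(p, |A| + |B| - 1) for A, B nonempty in Z/pZ.
|A| = 3, |B| = 4, p = 11.
CD lower bound = min(11, 3 + 4 - 1) = min(11, 6) = 6.
Compute A + B mod 11 directly:
a = 1: 1+2=3, 1+5=6, 1+8=9, 1+10=0
a = 4: 4+2=6, 4+5=9, 4+8=1, 4+10=3
a = 7: 7+2=9, 7+5=1, 7+8=4, 7+10=6
A + B = {0, 1, 3, 4, 6, 9}, so |A + B| = 6.
Verify: 6 ≥ 6? Yes ✓.

CD lower bound = 6, actual |A + B| = 6.


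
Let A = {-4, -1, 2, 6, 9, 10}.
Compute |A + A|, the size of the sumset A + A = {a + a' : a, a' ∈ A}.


A + A = {a + a' : a, a' ∈ A}; |A| = 6.
General bounds: 2|A| - 1 ≤ |A + A| ≤ |A|(|A|+1)/2, i.e. 11 ≤ |A + A| ≤ 21.
Lower bound 2|A|-1 is attained iff A is an arithmetic progression.
Enumerate sums a + a' for a ≤ a' (symmetric, so this suffices):
a = -4: -4+-4=-8, -4+-1=-5, -4+2=-2, -4+6=2, -4+9=5, -4+10=6
a = -1: -1+-1=-2, -1+2=1, -1+6=5, -1+9=8, -1+10=9
a = 2: 2+2=4, 2+6=8, 2+9=11, 2+10=12
a = 6: 6+6=12, 6+9=15, 6+10=16
a = 9: 9+9=18, 9+10=19
a = 10: 10+10=20
Distinct sums: {-8, -5, -2, 1, 2, 4, 5, 6, 8, 9, 11, 12, 15, 16, 18, 19, 20}
|A + A| = 17

|A + A| = 17


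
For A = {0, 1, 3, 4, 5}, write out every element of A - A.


A - A = {a - a' : a, a' ∈ A}.
Compute a - a' for each ordered pair (a, a'):
a = 0: 0-0=0, 0-1=-1, 0-3=-3, 0-4=-4, 0-5=-5
a = 1: 1-0=1, 1-1=0, 1-3=-2, 1-4=-3, 1-5=-4
a = 3: 3-0=3, 3-1=2, 3-3=0, 3-4=-1, 3-5=-2
a = 4: 4-0=4, 4-1=3, 4-3=1, 4-4=0, 4-5=-1
a = 5: 5-0=5, 5-1=4, 5-3=2, 5-4=1, 5-5=0
Collecting distinct values (and noting 0 appears from a-a):
A - A = {-5, -4, -3, -2, -1, 0, 1, 2, 3, 4, 5}
|A - A| = 11

A - A = {-5, -4, -3, -2, -1, 0, 1, 2, 3, 4, 5}


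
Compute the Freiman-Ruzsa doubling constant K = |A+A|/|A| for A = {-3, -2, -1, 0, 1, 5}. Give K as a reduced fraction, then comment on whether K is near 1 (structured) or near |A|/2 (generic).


|A| = 6.
Compute A + A by enumerating all 36 pairs.
A + A = {-6, -5, -4, -3, -2, -1, 0, 1, 2, 3, 4, 5, 6, 10}, so |A + A| = 14.
K = |A + A| / |A| = 14/6 = 7/3 ≈ 2.3333.
Reference: AP of size 6 gives K = 11/6 ≈ 1.8333; a fully generic set of size 6 gives K ≈ 3.5000.

|A| = 6, |A + A| = 14, K = 14/6 = 7/3.


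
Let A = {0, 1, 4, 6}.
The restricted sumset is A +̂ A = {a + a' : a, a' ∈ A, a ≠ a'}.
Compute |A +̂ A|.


Restricted sumset: A +̂ A = {a + a' : a ∈ A, a' ∈ A, a ≠ a'}.
Equivalently, take A + A and drop any sum 2a that is achievable ONLY as a + a for a ∈ A (i.e. sums representable only with equal summands).
Enumerate pairs (a, a') with a < a' (symmetric, so each unordered pair gives one sum; this covers all a ≠ a'):
  0 + 1 = 1
  0 + 4 = 4
  0 + 6 = 6
  1 + 4 = 5
  1 + 6 = 7
  4 + 6 = 10
Collected distinct sums: {1, 4, 5, 6, 7, 10}
|A +̂ A| = 6
(Reference bound: |A +̂ A| ≥ 2|A| - 3 for |A| ≥ 2, with |A| = 4 giving ≥ 5.)

|A +̂ A| = 6


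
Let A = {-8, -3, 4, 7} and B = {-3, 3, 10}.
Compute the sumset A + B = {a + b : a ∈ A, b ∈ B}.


A + B = {a + b : a ∈ A, b ∈ B}.
Enumerate all |A|·|B| = 4·3 = 12 pairs (a, b) and collect distinct sums.
a = -8: -8+-3=-11, -8+3=-5, -8+10=2
a = -3: -3+-3=-6, -3+3=0, -3+10=7
a = 4: 4+-3=1, 4+3=7, 4+10=14
a = 7: 7+-3=4, 7+3=10, 7+10=17
Collecting distinct sums: A + B = {-11, -6, -5, 0, 1, 2, 4, 7, 10, 14, 17}
|A + B| = 11

A + B = {-11, -6, -5, 0, 1, 2, 4, 7, 10, 14, 17}


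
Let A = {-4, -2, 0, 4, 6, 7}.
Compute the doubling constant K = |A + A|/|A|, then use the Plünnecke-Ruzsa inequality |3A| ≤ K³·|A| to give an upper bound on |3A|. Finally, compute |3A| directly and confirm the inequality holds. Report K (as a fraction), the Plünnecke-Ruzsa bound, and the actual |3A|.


|A| = 6.
Step 1: Compute A + A by enumerating all 36 pairs.
A + A = {-8, -6, -4, -2, 0, 2, 3, 4, 5, 6, 7, 8, 10, 11, 12, 13, 14}, so |A + A| = 17.
Step 2: Doubling constant K = |A + A|/|A| = 17/6 = 17/6 ≈ 2.8333.
Step 3: Plünnecke-Ruzsa gives |3A| ≤ K³·|A| = (2.8333)³ · 6 ≈ 136.4722.
Step 4: Compute 3A = A + A + A directly by enumerating all triples (a,b,c) ∈ A³; |3A| = 29.
Step 5: Check 29 ≤ 136.4722? Yes ✓.

K = 17/6, Plünnecke-Ruzsa bound K³|A| ≈ 136.4722, |3A| = 29, inequality holds.


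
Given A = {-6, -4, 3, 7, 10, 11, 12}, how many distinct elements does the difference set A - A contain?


A - A = {a - a' : a, a' ∈ A}; |A| = 7.
Bounds: 2|A|-1 ≤ |A - A| ≤ |A|² - |A| + 1, i.e. 13 ≤ |A - A| ≤ 43.
Note: 0 ∈ A - A always (from a - a). The set is symmetric: if d ∈ A - A then -d ∈ A - A.
Enumerate nonzero differences d = a - a' with a > a' (then include -d):
Positive differences: {1, 2, 3, 4, 5, 7, 8, 9, 11, 13, 14, 15, 16, 17, 18}
Full difference set: {0} ∪ (positive diffs) ∪ (negative diffs).
|A - A| = 1 + 2·15 = 31 (matches direct enumeration: 31).

|A - A| = 31


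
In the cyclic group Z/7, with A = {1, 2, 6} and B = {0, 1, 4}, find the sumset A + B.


Work in Z/7Z: reduce every sum a + b modulo 7.
Enumerate all 9 pairs:
a = 1: 1+0=1, 1+1=2, 1+4=5
a = 2: 2+0=2, 2+1=3, 2+4=6
a = 6: 6+0=6, 6+1=0, 6+4=3
Distinct residues collected: {0, 1, 2, 3, 5, 6}
|A + B| = 6 (out of 7 total residues).

A + B = {0, 1, 2, 3, 5, 6}


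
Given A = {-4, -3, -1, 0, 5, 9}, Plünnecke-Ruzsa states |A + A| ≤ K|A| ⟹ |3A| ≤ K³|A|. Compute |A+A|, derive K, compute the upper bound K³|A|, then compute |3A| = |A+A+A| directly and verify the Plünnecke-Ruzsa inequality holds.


|A| = 6.
Step 1: Compute A + A by enumerating all 36 pairs.
A + A = {-8, -7, -6, -5, -4, -3, -2, -1, 0, 1, 2, 4, 5, 6, 8, 9, 10, 14, 18}, so |A + A| = 19.
Step 2: Doubling constant K = |A + A|/|A| = 19/6 = 19/6 ≈ 3.1667.
Step 3: Plünnecke-Ruzsa gives |3A| ≤ K³·|A| = (3.1667)³ · 6 ≈ 190.5278.
Step 4: Compute 3A = A + A + A directly by enumerating all triples (a,b,c) ∈ A³; |3A| = 32.
Step 5: Check 32 ≤ 190.5278? Yes ✓.

K = 19/6, Plünnecke-Ruzsa bound K³|A| ≈ 190.5278, |3A| = 32, inequality holds.


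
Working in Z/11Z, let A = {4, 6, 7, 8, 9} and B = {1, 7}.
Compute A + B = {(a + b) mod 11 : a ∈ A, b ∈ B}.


Work in Z/11Z: reduce every sum a + b modulo 11.
Enumerate all 10 pairs:
a = 4: 4+1=5, 4+7=0
a = 6: 6+1=7, 6+7=2
a = 7: 7+1=8, 7+7=3
a = 8: 8+1=9, 8+7=4
a = 9: 9+1=10, 9+7=5
Distinct residues collected: {0, 2, 3, 4, 5, 7, 8, 9, 10}
|A + B| = 9 (out of 11 total residues).

A + B = {0, 2, 3, 4, 5, 7, 8, 9, 10}


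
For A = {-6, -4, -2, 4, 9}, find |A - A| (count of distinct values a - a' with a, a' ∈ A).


A - A = {a - a' : a, a' ∈ A}; |A| = 5.
Bounds: 2|A|-1 ≤ |A - A| ≤ |A|² - |A| + 1, i.e. 9 ≤ |A - A| ≤ 21.
Note: 0 ∈ A - A always (from a - a). The set is symmetric: if d ∈ A - A then -d ∈ A - A.
Enumerate nonzero differences d = a - a' with a > a' (then include -d):
Positive differences: {2, 4, 5, 6, 8, 10, 11, 13, 15}
Full difference set: {0} ∪ (positive diffs) ∪ (negative diffs).
|A - A| = 1 + 2·9 = 19 (matches direct enumeration: 19).

|A - A| = 19


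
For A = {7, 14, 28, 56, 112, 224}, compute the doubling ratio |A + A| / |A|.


|A| = 6.
Compute A + A by enumerating all 36 pairs.
A + A = {14, 21, 28, 35, 42, 56, 63, 70, 84, 112, 119, 126, 140, 168, 224, 231, 238, 252, 280, 336, 448}, so |A + A| = 21.
K = |A + A| / |A| = 21/6 = 7/2 ≈ 3.5000.
Reference: AP of size 6 gives K = 11/6 ≈ 1.8333; a fully generic set of size 6 gives K ≈ 3.5000.

|A| = 6, |A + A| = 21, K = 21/6 = 7/2.


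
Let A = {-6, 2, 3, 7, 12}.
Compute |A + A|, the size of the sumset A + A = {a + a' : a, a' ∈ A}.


A + A = {a + a' : a, a' ∈ A}; |A| = 5.
General bounds: 2|A| - 1 ≤ |A + A| ≤ |A|(|A|+1)/2, i.e. 9 ≤ |A + A| ≤ 15.
Lower bound 2|A|-1 is attained iff A is an arithmetic progression.
Enumerate sums a + a' for a ≤ a' (symmetric, so this suffices):
a = -6: -6+-6=-12, -6+2=-4, -6+3=-3, -6+7=1, -6+12=6
a = 2: 2+2=4, 2+3=5, 2+7=9, 2+12=14
a = 3: 3+3=6, 3+7=10, 3+12=15
a = 7: 7+7=14, 7+12=19
a = 12: 12+12=24
Distinct sums: {-12, -4, -3, 1, 4, 5, 6, 9, 10, 14, 15, 19, 24}
|A + A| = 13

|A + A| = 13


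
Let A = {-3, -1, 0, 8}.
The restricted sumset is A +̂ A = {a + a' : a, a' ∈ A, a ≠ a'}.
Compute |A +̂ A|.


Restricted sumset: A +̂ A = {a + a' : a ∈ A, a' ∈ A, a ≠ a'}.
Equivalently, take A + A and drop any sum 2a that is achievable ONLY as a + a for a ∈ A (i.e. sums representable only with equal summands).
Enumerate pairs (a, a') with a < a' (symmetric, so each unordered pair gives one sum; this covers all a ≠ a'):
  -3 + -1 = -4
  -3 + 0 = -3
  -3 + 8 = 5
  -1 + 0 = -1
  -1 + 8 = 7
  0 + 8 = 8
Collected distinct sums: {-4, -3, -1, 5, 7, 8}
|A +̂ A| = 6
(Reference bound: |A +̂ A| ≥ 2|A| - 3 for |A| ≥ 2, with |A| = 4 giving ≥ 5.)

|A +̂ A| = 6


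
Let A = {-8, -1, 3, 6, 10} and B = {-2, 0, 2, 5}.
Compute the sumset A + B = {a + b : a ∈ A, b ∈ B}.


A + B = {a + b : a ∈ A, b ∈ B}.
Enumerate all |A|·|B| = 5·4 = 20 pairs (a, b) and collect distinct sums.
a = -8: -8+-2=-10, -8+0=-8, -8+2=-6, -8+5=-3
a = -1: -1+-2=-3, -1+0=-1, -1+2=1, -1+5=4
a = 3: 3+-2=1, 3+0=3, 3+2=5, 3+5=8
a = 6: 6+-2=4, 6+0=6, 6+2=8, 6+5=11
a = 10: 10+-2=8, 10+0=10, 10+2=12, 10+5=15
Collecting distinct sums: A + B = {-10, -8, -6, -3, -1, 1, 3, 4, 5, 6, 8, 10, 11, 12, 15}
|A + B| = 15

A + B = {-10, -8, -6, -3, -1, 1, 3, 4, 5, 6, 8, 10, 11, 12, 15}


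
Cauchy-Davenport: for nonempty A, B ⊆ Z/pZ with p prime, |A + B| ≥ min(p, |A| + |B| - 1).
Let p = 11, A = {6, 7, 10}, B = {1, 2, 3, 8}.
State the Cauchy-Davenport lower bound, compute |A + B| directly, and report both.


Cauchy-Davenport: |A + B| ≥ min(p, |A| + |B| - 1) for A, B nonempty in Z/pZ.
|A| = 3, |B| = 4, p = 11.
CD lower bound = min(11, 3 + 4 - 1) = min(11, 6) = 6.
Compute A + B mod 11 directly:
a = 6: 6+1=7, 6+2=8, 6+3=9, 6+8=3
a = 7: 7+1=8, 7+2=9, 7+3=10, 7+8=4
a = 10: 10+1=0, 10+2=1, 10+3=2, 10+8=7
A + B = {0, 1, 2, 3, 4, 7, 8, 9, 10}, so |A + B| = 9.
Verify: 9 ≥ 6? Yes ✓.

CD lower bound = 6, actual |A + B| = 9.


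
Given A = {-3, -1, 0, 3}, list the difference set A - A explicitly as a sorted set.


A - A = {a - a' : a, a' ∈ A}.
Compute a - a' for each ordered pair (a, a'):
a = -3: -3--3=0, -3--1=-2, -3-0=-3, -3-3=-6
a = -1: -1--3=2, -1--1=0, -1-0=-1, -1-3=-4
a = 0: 0--3=3, 0--1=1, 0-0=0, 0-3=-3
a = 3: 3--3=6, 3--1=4, 3-0=3, 3-3=0
Collecting distinct values (and noting 0 appears from a-a):
A - A = {-6, -4, -3, -2, -1, 0, 1, 2, 3, 4, 6}
|A - A| = 11

A - A = {-6, -4, -3, -2, -1, 0, 1, 2, 3, 4, 6}


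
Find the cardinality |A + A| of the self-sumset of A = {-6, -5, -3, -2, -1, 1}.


A + A = {a + a' : a, a' ∈ A}; |A| = 6.
General bounds: 2|A| - 1 ≤ |A + A| ≤ |A|(|A|+1)/2, i.e. 11 ≤ |A + A| ≤ 21.
Lower bound 2|A|-1 is attained iff A is an arithmetic progression.
Enumerate sums a + a' for a ≤ a' (symmetric, so this suffices):
a = -6: -6+-6=-12, -6+-5=-11, -6+-3=-9, -6+-2=-8, -6+-1=-7, -6+1=-5
a = -5: -5+-5=-10, -5+-3=-8, -5+-2=-7, -5+-1=-6, -5+1=-4
a = -3: -3+-3=-6, -3+-2=-5, -3+-1=-4, -3+1=-2
a = -2: -2+-2=-4, -2+-1=-3, -2+1=-1
a = -1: -1+-1=-2, -1+1=0
a = 1: 1+1=2
Distinct sums: {-12, -11, -10, -9, -8, -7, -6, -5, -4, -3, -2, -1, 0, 2}
|A + A| = 14

|A + A| = 14


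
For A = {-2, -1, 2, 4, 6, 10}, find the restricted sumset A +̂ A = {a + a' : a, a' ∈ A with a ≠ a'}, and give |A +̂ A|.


Restricted sumset: A +̂ A = {a + a' : a ∈ A, a' ∈ A, a ≠ a'}.
Equivalently, take A + A and drop any sum 2a that is achievable ONLY as a + a for a ∈ A (i.e. sums representable only with equal summands).
Enumerate pairs (a, a') with a < a' (symmetric, so each unordered pair gives one sum; this covers all a ≠ a'):
  -2 + -1 = -3
  -2 + 2 = 0
  -2 + 4 = 2
  -2 + 6 = 4
  -2 + 10 = 8
  -1 + 2 = 1
  -1 + 4 = 3
  -1 + 6 = 5
  -1 + 10 = 9
  2 + 4 = 6
  2 + 6 = 8
  2 + 10 = 12
  4 + 6 = 10
  4 + 10 = 14
  6 + 10 = 16
Collected distinct sums: {-3, 0, 1, 2, 3, 4, 5, 6, 8, 9, 10, 12, 14, 16}
|A +̂ A| = 14
(Reference bound: |A +̂ A| ≥ 2|A| - 3 for |A| ≥ 2, with |A| = 6 giving ≥ 9.)

|A +̂ A| = 14


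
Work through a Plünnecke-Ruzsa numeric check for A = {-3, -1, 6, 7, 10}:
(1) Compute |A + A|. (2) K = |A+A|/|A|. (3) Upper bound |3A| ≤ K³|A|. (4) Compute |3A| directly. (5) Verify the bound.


|A| = 5.
Step 1: Compute A + A by enumerating all 25 pairs.
A + A = {-6, -4, -2, 3, 4, 5, 6, 7, 9, 12, 13, 14, 16, 17, 20}, so |A + A| = 15.
Step 2: Doubling constant K = |A + A|/|A| = 15/5 = 15/5 ≈ 3.0000.
Step 3: Plünnecke-Ruzsa gives |3A| ≤ K³·|A| = (3.0000)³ · 5 ≈ 135.0000.
Step 4: Compute 3A = A + A + A directly by enumerating all triples (a,b,c) ∈ A³; |3A| = 31.
Step 5: Check 31 ≤ 135.0000? Yes ✓.

K = 15/5, Plünnecke-Ruzsa bound K³|A| ≈ 135.0000, |3A| = 31, inequality holds.


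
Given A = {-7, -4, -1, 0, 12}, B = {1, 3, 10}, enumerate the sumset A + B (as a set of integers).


A + B = {a + b : a ∈ A, b ∈ B}.
Enumerate all |A|·|B| = 5·3 = 15 pairs (a, b) and collect distinct sums.
a = -7: -7+1=-6, -7+3=-4, -7+10=3
a = -4: -4+1=-3, -4+3=-1, -4+10=6
a = -1: -1+1=0, -1+3=2, -1+10=9
a = 0: 0+1=1, 0+3=3, 0+10=10
a = 12: 12+1=13, 12+3=15, 12+10=22
Collecting distinct sums: A + B = {-6, -4, -3, -1, 0, 1, 2, 3, 6, 9, 10, 13, 15, 22}
|A + B| = 14

A + B = {-6, -4, -3, -1, 0, 1, 2, 3, 6, 9, 10, 13, 15, 22}


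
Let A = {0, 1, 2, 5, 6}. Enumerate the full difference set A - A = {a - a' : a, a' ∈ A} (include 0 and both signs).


A - A = {a - a' : a, a' ∈ A}.
Compute a - a' for each ordered pair (a, a'):
a = 0: 0-0=0, 0-1=-1, 0-2=-2, 0-5=-5, 0-6=-6
a = 1: 1-0=1, 1-1=0, 1-2=-1, 1-5=-4, 1-6=-5
a = 2: 2-0=2, 2-1=1, 2-2=0, 2-5=-3, 2-6=-4
a = 5: 5-0=5, 5-1=4, 5-2=3, 5-5=0, 5-6=-1
a = 6: 6-0=6, 6-1=5, 6-2=4, 6-5=1, 6-6=0
Collecting distinct values (and noting 0 appears from a-a):
A - A = {-6, -5, -4, -3, -2, -1, 0, 1, 2, 3, 4, 5, 6}
|A - A| = 13

A - A = {-6, -5, -4, -3, -2, -1, 0, 1, 2, 3, 4, 5, 6}


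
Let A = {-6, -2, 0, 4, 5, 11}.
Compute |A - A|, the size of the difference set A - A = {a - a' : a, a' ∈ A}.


A - A = {a - a' : a, a' ∈ A}; |A| = 6.
Bounds: 2|A|-1 ≤ |A - A| ≤ |A|² - |A| + 1, i.e. 11 ≤ |A - A| ≤ 31.
Note: 0 ∈ A - A always (from a - a). The set is symmetric: if d ∈ A - A then -d ∈ A - A.
Enumerate nonzero differences d = a - a' with a > a' (then include -d):
Positive differences: {1, 2, 4, 5, 6, 7, 10, 11, 13, 17}
Full difference set: {0} ∪ (positive diffs) ∪ (negative diffs).
|A - A| = 1 + 2·10 = 21 (matches direct enumeration: 21).

|A - A| = 21


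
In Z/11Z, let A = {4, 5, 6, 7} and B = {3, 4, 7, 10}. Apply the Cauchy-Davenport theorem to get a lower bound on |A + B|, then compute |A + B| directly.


Cauchy-Davenport: |A + B| ≥ min(p, |A| + |B| - 1) for A, B nonempty in Z/pZ.
|A| = 4, |B| = 4, p = 11.
CD lower bound = min(11, 4 + 4 - 1) = min(11, 7) = 7.
Compute A + B mod 11 directly:
a = 4: 4+3=7, 4+4=8, 4+7=0, 4+10=3
a = 5: 5+3=8, 5+4=9, 5+7=1, 5+10=4
a = 6: 6+3=9, 6+4=10, 6+7=2, 6+10=5
a = 7: 7+3=10, 7+4=0, 7+7=3, 7+10=6
A + B = {0, 1, 2, 3, 4, 5, 6, 7, 8, 9, 10}, so |A + B| = 11.
Verify: 11 ≥ 7? Yes ✓.

CD lower bound = 7, actual |A + B| = 11.


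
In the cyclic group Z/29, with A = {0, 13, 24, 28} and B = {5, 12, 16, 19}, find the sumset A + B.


Work in Z/29Z: reduce every sum a + b modulo 29.
Enumerate all 16 pairs:
a = 0: 0+5=5, 0+12=12, 0+16=16, 0+19=19
a = 13: 13+5=18, 13+12=25, 13+16=0, 13+19=3
a = 24: 24+5=0, 24+12=7, 24+16=11, 24+19=14
a = 28: 28+5=4, 28+12=11, 28+16=15, 28+19=18
Distinct residues collected: {0, 3, 4, 5, 7, 11, 12, 14, 15, 16, 18, 19, 25}
|A + B| = 13 (out of 29 total residues).

A + B = {0, 3, 4, 5, 7, 11, 12, 14, 15, 16, 18, 19, 25}


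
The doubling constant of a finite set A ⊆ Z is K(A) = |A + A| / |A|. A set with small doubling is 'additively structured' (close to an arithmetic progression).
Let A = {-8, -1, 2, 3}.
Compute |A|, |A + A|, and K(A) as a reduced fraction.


|A| = 4.
Compute A + A by enumerating all 16 pairs.
A + A = {-16, -9, -6, -5, -2, 1, 2, 4, 5, 6}, so |A + A| = 10.
K = |A + A| / |A| = 10/4 = 5/2 ≈ 2.5000.
Reference: AP of size 4 gives K = 7/4 ≈ 1.7500; a fully generic set of size 4 gives K ≈ 2.5000.

|A| = 4, |A + A| = 10, K = 10/4 = 5/2.


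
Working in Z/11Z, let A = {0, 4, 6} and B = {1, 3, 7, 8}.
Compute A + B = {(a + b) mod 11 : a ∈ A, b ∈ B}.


Work in Z/11Z: reduce every sum a + b modulo 11.
Enumerate all 12 pairs:
a = 0: 0+1=1, 0+3=3, 0+7=7, 0+8=8
a = 4: 4+1=5, 4+3=7, 4+7=0, 4+8=1
a = 6: 6+1=7, 6+3=9, 6+7=2, 6+8=3
Distinct residues collected: {0, 1, 2, 3, 5, 7, 8, 9}
|A + B| = 8 (out of 11 total residues).

A + B = {0, 1, 2, 3, 5, 7, 8, 9}


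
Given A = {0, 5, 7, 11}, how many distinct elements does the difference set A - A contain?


A - A = {a - a' : a, a' ∈ A}; |A| = 4.
Bounds: 2|A|-1 ≤ |A - A| ≤ |A|² - |A| + 1, i.e. 7 ≤ |A - A| ≤ 13.
Note: 0 ∈ A - A always (from a - a). The set is symmetric: if d ∈ A - A then -d ∈ A - A.
Enumerate nonzero differences d = a - a' with a > a' (then include -d):
Positive differences: {2, 4, 5, 6, 7, 11}
Full difference set: {0} ∪ (positive diffs) ∪ (negative diffs).
|A - A| = 1 + 2·6 = 13 (matches direct enumeration: 13).

|A - A| = 13


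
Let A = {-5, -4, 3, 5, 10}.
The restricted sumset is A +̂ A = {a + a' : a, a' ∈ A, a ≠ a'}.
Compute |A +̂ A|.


Restricted sumset: A +̂ A = {a + a' : a ∈ A, a' ∈ A, a ≠ a'}.
Equivalently, take A + A and drop any sum 2a that is achievable ONLY as a + a for a ∈ A (i.e. sums representable only with equal summands).
Enumerate pairs (a, a') with a < a' (symmetric, so each unordered pair gives one sum; this covers all a ≠ a'):
  -5 + -4 = -9
  -5 + 3 = -2
  -5 + 5 = 0
  -5 + 10 = 5
  -4 + 3 = -1
  -4 + 5 = 1
  -4 + 10 = 6
  3 + 5 = 8
  3 + 10 = 13
  5 + 10 = 15
Collected distinct sums: {-9, -2, -1, 0, 1, 5, 6, 8, 13, 15}
|A +̂ A| = 10
(Reference bound: |A +̂ A| ≥ 2|A| - 3 for |A| ≥ 2, with |A| = 5 giving ≥ 7.)

|A +̂ A| = 10


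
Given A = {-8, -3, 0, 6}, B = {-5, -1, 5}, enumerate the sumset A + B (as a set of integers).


A + B = {a + b : a ∈ A, b ∈ B}.
Enumerate all |A|·|B| = 4·3 = 12 pairs (a, b) and collect distinct sums.
a = -8: -8+-5=-13, -8+-1=-9, -8+5=-3
a = -3: -3+-5=-8, -3+-1=-4, -3+5=2
a = 0: 0+-5=-5, 0+-1=-1, 0+5=5
a = 6: 6+-5=1, 6+-1=5, 6+5=11
Collecting distinct sums: A + B = {-13, -9, -8, -5, -4, -3, -1, 1, 2, 5, 11}
|A + B| = 11

A + B = {-13, -9, -8, -5, -4, -3, -1, 1, 2, 5, 11}


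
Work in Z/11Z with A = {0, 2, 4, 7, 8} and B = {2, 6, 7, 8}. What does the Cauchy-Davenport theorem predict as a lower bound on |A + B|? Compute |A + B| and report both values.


Cauchy-Davenport: |A + B| ≥ min(p, |A| + |B| - 1) for A, B nonempty in Z/pZ.
|A| = 5, |B| = 4, p = 11.
CD lower bound = min(11, 5 + 4 - 1) = min(11, 8) = 8.
Compute A + B mod 11 directly:
a = 0: 0+2=2, 0+6=6, 0+7=7, 0+8=8
a = 2: 2+2=4, 2+6=8, 2+7=9, 2+8=10
a = 4: 4+2=6, 4+6=10, 4+7=0, 4+8=1
a = 7: 7+2=9, 7+6=2, 7+7=3, 7+8=4
a = 8: 8+2=10, 8+6=3, 8+7=4, 8+8=5
A + B = {0, 1, 2, 3, 4, 5, 6, 7, 8, 9, 10}, so |A + B| = 11.
Verify: 11 ≥ 8? Yes ✓.

CD lower bound = 8, actual |A + B| = 11.


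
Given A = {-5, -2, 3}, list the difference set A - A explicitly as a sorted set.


A - A = {a - a' : a, a' ∈ A}.
Compute a - a' for each ordered pair (a, a'):
a = -5: -5--5=0, -5--2=-3, -5-3=-8
a = -2: -2--5=3, -2--2=0, -2-3=-5
a = 3: 3--5=8, 3--2=5, 3-3=0
Collecting distinct values (and noting 0 appears from a-a):
A - A = {-8, -5, -3, 0, 3, 5, 8}
|A - A| = 7

A - A = {-8, -5, -3, 0, 3, 5, 8}


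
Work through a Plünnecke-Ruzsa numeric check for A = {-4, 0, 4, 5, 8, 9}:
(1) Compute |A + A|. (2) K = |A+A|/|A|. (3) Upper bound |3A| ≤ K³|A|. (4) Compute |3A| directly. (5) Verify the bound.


|A| = 6.
Step 1: Compute A + A by enumerating all 36 pairs.
A + A = {-8, -4, 0, 1, 4, 5, 8, 9, 10, 12, 13, 14, 16, 17, 18}, so |A + A| = 15.
Step 2: Doubling constant K = |A + A|/|A| = 15/6 = 15/6 ≈ 2.5000.
Step 3: Plünnecke-Ruzsa gives |3A| ≤ K³·|A| = (2.5000)³ · 6 ≈ 93.7500.
Step 4: Compute 3A = A + A + A directly by enumerating all triples (a,b,c) ∈ A³; |3A| = 28.
Step 5: Check 28 ≤ 93.7500? Yes ✓.

K = 15/6, Plünnecke-Ruzsa bound K³|A| ≈ 93.7500, |3A| = 28, inequality holds.


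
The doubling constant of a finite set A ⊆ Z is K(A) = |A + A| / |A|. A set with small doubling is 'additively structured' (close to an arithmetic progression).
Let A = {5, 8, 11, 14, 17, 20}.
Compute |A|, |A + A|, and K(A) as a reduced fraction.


|A| = 6.
Compute A + A by enumerating all 36 pairs.
A + A = {10, 13, 16, 19, 22, 25, 28, 31, 34, 37, 40}, so |A + A| = 11.
K = |A + A| / |A| = 11/6 (already in lowest terms) ≈ 1.8333.
Reference: AP of size 6 gives K = 11/6 ≈ 1.8333; a fully generic set of size 6 gives K ≈ 3.5000.

|A| = 6, |A + A| = 11, K = 11/6.


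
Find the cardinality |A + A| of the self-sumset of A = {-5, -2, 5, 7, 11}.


A + A = {a + a' : a, a' ∈ A}; |A| = 5.
General bounds: 2|A| - 1 ≤ |A + A| ≤ |A|(|A|+1)/2, i.e. 9 ≤ |A + A| ≤ 15.
Lower bound 2|A|-1 is attained iff A is an arithmetic progression.
Enumerate sums a + a' for a ≤ a' (symmetric, so this suffices):
a = -5: -5+-5=-10, -5+-2=-7, -5+5=0, -5+7=2, -5+11=6
a = -2: -2+-2=-4, -2+5=3, -2+7=5, -2+11=9
a = 5: 5+5=10, 5+7=12, 5+11=16
a = 7: 7+7=14, 7+11=18
a = 11: 11+11=22
Distinct sums: {-10, -7, -4, 0, 2, 3, 5, 6, 9, 10, 12, 14, 16, 18, 22}
|A + A| = 15

|A + A| = 15


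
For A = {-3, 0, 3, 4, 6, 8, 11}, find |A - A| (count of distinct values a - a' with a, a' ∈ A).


A - A = {a - a' : a, a' ∈ A}; |A| = 7.
Bounds: 2|A|-1 ≤ |A - A| ≤ |A|² - |A| + 1, i.e. 13 ≤ |A - A| ≤ 43.
Note: 0 ∈ A - A always (from a - a). The set is symmetric: if d ∈ A - A then -d ∈ A - A.
Enumerate nonzero differences d = a - a' with a > a' (then include -d):
Positive differences: {1, 2, 3, 4, 5, 6, 7, 8, 9, 11, 14}
Full difference set: {0} ∪ (positive diffs) ∪ (negative diffs).
|A - A| = 1 + 2·11 = 23 (matches direct enumeration: 23).

|A - A| = 23


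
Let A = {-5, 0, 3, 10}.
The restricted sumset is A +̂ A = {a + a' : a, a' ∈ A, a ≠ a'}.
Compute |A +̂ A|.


Restricted sumset: A +̂ A = {a + a' : a ∈ A, a' ∈ A, a ≠ a'}.
Equivalently, take A + A and drop any sum 2a that is achievable ONLY as a + a for a ∈ A (i.e. sums representable only with equal summands).
Enumerate pairs (a, a') with a < a' (symmetric, so each unordered pair gives one sum; this covers all a ≠ a'):
  -5 + 0 = -5
  -5 + 3 = -2
  -5 + 10 = 5
  0 + 3 = 3
  0 + 10 = 10
  3 + 10 = 13
Collected distinct sums: {-5, -2, 3, 5, 10, 13}
|A +̂ A| = 6
(Reference bound: |A +̂ A| ≥ 2|A| - 3 for |A| ≥ 2, with |A| = 4 giving ≥ 5.)

|A +̂ A| = 6


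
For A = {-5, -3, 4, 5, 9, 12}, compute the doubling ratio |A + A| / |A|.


|A| = 6.
Compute A + A by enumerating all 36 pairs.
A + A = {-10, -8, -6, -1, 0, 1, 2, 4, 6, 7, 8, 9, 10, 13, 14, 16, 17, 18, 21, 24}, so |A + A| = 20.
K = |A + A| / |A| = 20/6 = 10/3 ≈ 3.3333.
Reference: AP of size 6 gives K = 11/6 ≈ 1.8333; a fully generic set of size 6 gives K ≈ 3.5000.

|A| = 6, |A + A| = 20, K = 20/6 = 10/3.


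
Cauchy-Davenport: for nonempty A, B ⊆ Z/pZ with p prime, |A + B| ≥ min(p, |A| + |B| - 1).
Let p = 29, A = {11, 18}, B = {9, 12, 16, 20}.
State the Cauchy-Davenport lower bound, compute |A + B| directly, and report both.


Cauchy-Davenport: |A + B| ≥ min(p, |A| + |B| - 1) for A, B nonempty in Z/pZ.
|A| = 2, |B| = 4, p = 29.
CD lower bound = min(29, 2 + 4 - 1) = min(29, 5) = 5.
Compute A + B mod 29 directly:
a = 11: 11+9=20, 11+12=23, 11+16=27, 11+20=2
a = 18: 18+9=27, 18+12=1, 18+16=5, 18+20=9
A + B = {1, 2, 5, 9, 20, 23, 27}, so |A + B| = 7.
Verify: 7 ≥ 5? Yes ✓.

CD lower bound = 5, actual |A + B| = 7.


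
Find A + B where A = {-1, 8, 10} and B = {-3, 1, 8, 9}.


A + B = {a + b : a ∈ A, b ∈ B}.
Enumerate all |A|·|B| = 3·4 = 12 pairs (a, b) and collect distinct sums.
a = -1: -1+-3=-4, -1+1=0, -1+8=7, -1+9=8
a = 8: 8+-3=5, 8+1=9, 8+8=16, 8+9=17
a = 10: 10+-3=7, 10+1=11, 10+8=18, 10+9=19
Collecting distinct sums: A + B = {-4, 0, 5, 7, 8, 9, 11, 16, 17, 18, 19}
|A + B| = 11

A + B = {-4, 0, 5, 7, 8, 9, 11, 16, 17, 18, 19}


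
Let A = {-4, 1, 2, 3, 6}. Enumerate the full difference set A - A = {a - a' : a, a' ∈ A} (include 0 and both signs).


A - A = {a - a' : a, a' ∈ A}.
Compute a - a' for each ordered pair (a, a'):
a = -4: -4--4=0, -4-1=-5, -4-2=-6, -4-3=-7, -4-6=-10
a = 1: 1--4=5, 1-1=0, 1-2=-1, 1-3=-2, 1-6=-5
a = 2: 2--4=6, 2-1=1, 2-2=0, 2-3=-1, 2-6=-4
a = 3: 3--4=7, 3-1=2, 3-2=1, 3-3=0, 3-6=-3
a = 6: 6--4=10, 6-1=5, 6-2=4, 6-3=3, 6-6=0
Collecting distinct values (and noting 0 appears from a-a):
A - A = {-10, -7, -6, -5, -4, -3, -2, -1, 0, 1, 2, 3, 4, 5, 6, 7, 10}
|A - A| = 17

A - A = {-10, -7, -6, -5, -4, -3, -2, -1, 0, 1, 2, 3, 4, 5, 6, 7, 10}


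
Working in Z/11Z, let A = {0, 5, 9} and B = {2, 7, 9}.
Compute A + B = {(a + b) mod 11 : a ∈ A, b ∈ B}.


Work in Z/11Z: reduce every sum a + b modulo 11.
Enumerate all 9 pairs:
a = 0: 0+2=2, 0+7=7, 0+9=9
a = 5: 5+2=7, 5+7=1, 5+9=3
a = 9: 9+2=0, 9+7=5, 9+9=7
Distinct residues collected: {0, 1, 2, 3, 5, 7, 9}
|A + B| = 7 (out of 11 total residues).

A + B = {0, 1, 2, 3, 5, 7, 9}


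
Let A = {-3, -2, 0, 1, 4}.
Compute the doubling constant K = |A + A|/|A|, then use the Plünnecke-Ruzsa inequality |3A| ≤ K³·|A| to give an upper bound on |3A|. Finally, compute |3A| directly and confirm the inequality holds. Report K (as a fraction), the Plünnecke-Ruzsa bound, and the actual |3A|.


|A| = 5.
Step 1: Compute A + A by enumerating all 25 pairs.
A + A = {-6, -5, -4, -3, -2, -1, 0, 1, 2, 4, 5, 8}, so |A + A| = 12.
Step 2: Doubling constant K = |A + A|/|A| = 12/5 = 12/5 ≈ 2.4000.
Step 3: Plünnecke-Ruzsa gives |3A| ≤ K³·|A| = (2.4000)³ · 5 ≈ 69.1200.
Step 4: Compute 3A = A + A + A directly by enumerating all triples (a,b,c) ∈ A³; |3A| = 19.
Step 5: Check 19 ≤ 69.1200? Yes ✓.

K = 12/5, Plünnecke-Ruzsa bound K³|A| ≈ 69.1200, |3A| = 19, inequality holds.


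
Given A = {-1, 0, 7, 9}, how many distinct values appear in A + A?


A + A = {a + a' : a, a' ∈ A}; |A| = 4.
General bounds: 2|A| - 1 ≤ |A + A| ≤ |A|(|A|+1)/2, i.e. 7 ≤ |A + A| ≤ 10.
Lower bound 2|A|-1 is attained iff A is an arithmetic progression.
Enumerate sums a + a' for a ≤ a' (symmetric, so this suffices):
a = -1: -1+-1=-2, -1+0=-1, -1+7=6, -1+9=8
a = 0: 0+0=0, 0+7=7, 0+9=9
a = 7: 7+7=14, 7+9=16
a = 9: 9+9=18
Distinct sums: {-2, -1, 0, 6, 7, 8, 9, 14, 16, 18}
|A + A| = 10

|A + A| = 10


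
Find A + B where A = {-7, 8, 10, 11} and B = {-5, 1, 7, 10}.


A + B = {a + b : a ∈ A, b ∈ B}.
Enumerate all |A|·|B| = 4·4 = 16 pairs (a, b) and collect distinct sums.
a = -7: -7+-5=-12, -7+1=-6, -7+7=0, -7+10=3
a = 8: 8+-5=3, 8+1=9, 8+7=15, 8+10=18
a = 10: 10+-5=5, 10+1=11, 10+7=17, 10+10=20
a = 11: 11+-5=6, 11+1=12, 11+7=18, 11+10=21
Collecting distinct sums: A + B = {-12, -6, 0, 3, 5, 6, 9, 11, 12, 15, 17, 18, 20, 21}
|A + B| = 14

A + B = {-12, -6, 0, 3, 5, 6, 9, 11, 12, 15, 17, 18, 20, 21}


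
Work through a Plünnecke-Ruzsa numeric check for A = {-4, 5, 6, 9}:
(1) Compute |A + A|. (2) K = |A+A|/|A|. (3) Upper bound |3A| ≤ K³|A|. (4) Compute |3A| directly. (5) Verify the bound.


|A| = 4.
Step 1: Compute A + A by enumerating all 16 pairs.
A + A = {-8, 1, 2, 5, 10, 11, 12, 14, 15, 18}, so |A + A| = 10.
Step 2: Doubling constant K = |A + A|/|A| = 10/4 = 10/4 ≈ 2.5000.
Step 3: Plünnecke-Ruzsa gives |3A| ≤ K³·|A| = (2.5000)³ · 4 ≈ 62.5000.
Step 4: Compute 3A = A + A + A directly by enumerating all triples (a,b,c) ∈ A³; |3A| = 20.
Step 5: Check 20 ≤ 62.5000? Yes ✓.

K = 10/4, Plünnecke-Ruzsa bound K³|A| ≈ 62.5000, |3A| = 20, inequality holds.


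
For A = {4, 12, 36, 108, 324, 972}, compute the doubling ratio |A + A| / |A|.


|A| = 6.
Compute A + A by enumerating all 36 pairs.
A + A = {8, 16, 24, 40, 48, 72, 112, 120, 144, 216, 328, 336, 360, 432, 648, 976, 984, 1008, 1080, 1296, 1944}, so |A + A| = 21.
K = |A + A| / |A| = 21/6 = 7/2 ≈ 3.5000.
Reference: AP of size 6 gives K = 11/6 ≈ 1.8333; a fully generic set of size 6 gives K ≈ 3.5000.

|A| = 6, |A + A| = 21, K = 21/6 = 7/2.


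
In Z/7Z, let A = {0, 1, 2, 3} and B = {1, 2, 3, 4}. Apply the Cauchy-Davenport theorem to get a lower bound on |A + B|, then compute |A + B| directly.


Cauchy-Davenport: |A + B| ≥ min(p, |A| + |B| - 1) for A, B nonempty in Z/pZ.
|A| = 4, |B| = 4, p = 7.
CD lower bound = min(7, 4 + 4 - 1) = min(7, 7) = 7.
Compute A + B mod 7 directly:
a = 0: 0+1=1, 0+2=2, 0+3=3, 0+4=4
a = 1: 1+1=2, 1+2=3, 1+3=4, 1+4=5
a = 2: 2+1=3, 2+2=4, 2+3=5, 2+4=6
a = 3: 3+1=4, 3+2=5, 3+3=6, 3+4=0
A + B = {0, 1, 2, 3, 4, 5, 6}, so |A + B| = 7.
Verify: 7 ≥ 7? Yes ✓.

CD lower bound = 7, actual |A + B| = 7.


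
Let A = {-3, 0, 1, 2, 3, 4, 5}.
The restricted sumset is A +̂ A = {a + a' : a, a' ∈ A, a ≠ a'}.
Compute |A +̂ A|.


Restricted sumset: A +̂ A = {a + a' : a ∈ A, a' ∈ A, a ≠ a'}.
Equivalently, take A + A and drop any sum 2a that is achievable ONLY as a + a for a ∈ A (i.e. sums representable only with equal summands).
Enumerate pairs (a, a') with a < a' (symmetric, so each unordered pair gives one sum; this covers all a ≠ a'):
  -3 + 0 = -3
  -3 + 1 = -2
  -3 + 2 = -1
  -3 + 3 = 0
  -3 + 4 = 1
  -3 + 5 = 2
  0 + 1 = 1
  0 + 2 = 2
  0 + 3 = 3
  0 + 4 = 4
  0 + 5 = 5
  1 + 2 = 3
  1 + 3 = 4
  1 + 4 = 5
  1 + 5 = 6
  2 + 3 = 5
  2 + 4 = 6
  2 + 5 = 7
  3 + 4 = 7
  3 + 5 = 8
  4 + 5 = 9
Collected distinct sums: {-3, -2, -1, 0, 1, 2, 3, 4, 5, 6, 7, 8, 9}
|A +̂ A| = 13
(Reference bound: |A +̂ A| ≥ 2|A| - 3 for |A| ≥ 2, with |A| = 7 giving ≥ 11.)

|A +̂ A| = 13


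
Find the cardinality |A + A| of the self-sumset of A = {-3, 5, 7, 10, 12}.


A + A = {a + a' : a, a' ∈ A}; |A| = 5.
General bounds: 2|A| - 1 ≤ |A + A| ≤ |A|(|A|+1)/2, i.e. 9 ≤ |A + A| ≤ 15.
Lower bound 2|A|-1 is attained iff A is an arithmetic progression.
Enumerate sums a + a' for a ≤ a' (symmetric, so this suffices):
a = -3: -3+-3=-6, -3+5=2, -3+7=4, -3+10=7, -3+12=9
a = 5: 5+5=10, 5+7=12, 5+10=15, 5+12=17
a = 7: 7+7=14, 7+10=17, 7+12=19
a = 10: 10+10=20, 10+12=22
a = 12: 12+12=24
Distinct sums: {-6, 2, 4, 7, 9, 10, 12, 14, 15, 17, 19, 20, 22, 24}
|A + A| = 14

|A + A| = 14
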